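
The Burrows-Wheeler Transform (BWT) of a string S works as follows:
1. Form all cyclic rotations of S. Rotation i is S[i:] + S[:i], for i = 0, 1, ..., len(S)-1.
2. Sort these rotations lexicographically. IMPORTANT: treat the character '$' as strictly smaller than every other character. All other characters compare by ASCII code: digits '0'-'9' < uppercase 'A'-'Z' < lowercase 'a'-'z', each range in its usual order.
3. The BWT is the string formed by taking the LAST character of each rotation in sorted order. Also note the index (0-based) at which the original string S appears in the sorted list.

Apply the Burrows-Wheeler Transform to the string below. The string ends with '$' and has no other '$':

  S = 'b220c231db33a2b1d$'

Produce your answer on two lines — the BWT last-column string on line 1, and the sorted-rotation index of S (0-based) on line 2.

All 18 rotations (rotation i = S[i:]+S[:i]):
  rot[0] = b220c231db33a2b1d$
  rot[1] = 220c231db33a2b1d$b
  rot[2] = 20c231db33a2b1d$b2
  rot[3] = 0c231db33a2b1d$b22
  rot[4] = c231db33a2b1d$b220
  rot[5] = 231db33a2b1d$b220c
  rot[6] = 31db33a2b1d$b220c2
  rot[7] = 1db33a2b1d$b220c23
  rot[8] = db33a2b1d$b220c231
  rot[9] = b33a2b1d$b220c231d
  rot[10] = 33a2b1d$b220c231db
  rot[11] = 3a2b1d$b220c231db3
  rot[12] = a2b1d$b220c231db33
  rot[13] = 2b1d$b220c231db33a
  rot[14] = b1d$b220c231db33a2
  rot[15] = 1d$b220c231db33a2b
  rot[16] = d$b220c231db33a2b1
  rot[17] = $b220c231db33a2b1d
Sorted (with $ < everything):
  sorted[0] = $b220c231db33a2b1d  (last char: 'd')
  sorted[1] = 0c231db33a2b1d$b22  (last char: '2')
  sorted[2] = 1d$b220c231db33a2b  (last char: 'b')
  sorted[3] = 1db33a2b1d$b220c23  (last char: '3')
  sorted[4] = 20c231db33a2b1d$b2  (last char: '2')
  sorted[5] = 220c231db33a2b1d$b  (last char: 'b')
  sorted[6] = 231db33a2b1d$b220c  (last char: 'c')
  sorted[7] = 2b1d$b220c231db33a  (last char: 'a')
  sorted[8] = 31db33a2b1d$b220c2  (last char: '2')
  sorted[9] = 33a2b1d$b220c231db  (last char: 'b')
  sorted[10] = 3a2b1d$b220c231db3  (last char: '3')
  sorted[11] = a2b1d$b220c231db33  (last char: '3')
  sorted[12] = b1d$b220c231db33a2  (last char: '2')
  sorted[13] = b220c231db33a2b1d$  (last char: '$')
  sorted[14] = b33a2b1d$b220c231d  (last char: 'd')
  sorted[15] = c231db33a2b1d$b220  (last char: '0')
  sorted[16] = d$b220c231db33a2b1  (last char: '1')
  sorted[17] = db33a2b1d$b220c231  (last char: '1')
Last column: d2b32bca2b332$d011
Original string S is at sorted index 13

Answer: d2b32bca2b332$d011
13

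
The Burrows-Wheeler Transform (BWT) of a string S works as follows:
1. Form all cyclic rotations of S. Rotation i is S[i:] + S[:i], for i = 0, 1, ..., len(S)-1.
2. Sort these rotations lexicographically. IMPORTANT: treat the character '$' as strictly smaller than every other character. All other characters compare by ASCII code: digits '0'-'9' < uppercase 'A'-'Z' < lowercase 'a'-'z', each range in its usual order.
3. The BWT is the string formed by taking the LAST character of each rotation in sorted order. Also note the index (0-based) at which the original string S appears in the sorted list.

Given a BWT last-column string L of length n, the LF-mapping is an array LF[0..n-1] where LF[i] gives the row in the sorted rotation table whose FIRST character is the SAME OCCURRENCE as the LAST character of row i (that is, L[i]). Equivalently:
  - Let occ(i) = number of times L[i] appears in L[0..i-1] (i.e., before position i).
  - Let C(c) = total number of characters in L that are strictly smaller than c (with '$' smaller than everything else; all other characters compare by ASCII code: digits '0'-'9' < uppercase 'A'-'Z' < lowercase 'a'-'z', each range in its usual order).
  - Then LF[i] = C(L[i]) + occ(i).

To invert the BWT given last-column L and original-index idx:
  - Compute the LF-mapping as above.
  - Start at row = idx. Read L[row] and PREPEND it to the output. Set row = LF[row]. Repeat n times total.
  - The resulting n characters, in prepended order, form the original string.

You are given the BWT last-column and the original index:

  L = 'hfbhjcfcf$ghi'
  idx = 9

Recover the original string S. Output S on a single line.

Answer: hcghijfbcffh$

Derivation:
LF mapping: 8 4 1 9 12 2 5 3 6 0 7 10 11
Walk LF starting at row 9, prepending L[row]:
  step 1: row=9, L[9]='$', prepend. Next row=LF[9]=0
  step 2: row=0, L[0]='h', prepend. Next row=LF[0]=8
  step 3: row=8, L[8]='f', prepend. Next row=LF[8]=6
  step 4: row=6, L[6]='f', prepend. Next row=LF[6]=5
  step 5: row=5, L[5]='c', prepend. Next row=LF[5]=2
  step 6: row=2, L[2]='b', prepend. Next row=LF[2]=1
  step 7: row=1, L[1]='f', prepend. Next row=LF[1]=4
  step 8: row=4, L[4]='j', prepend. Next row=LF[4]=12
  step 9: row=12, L[12]='i', prepend. Next row=LF[12]=11
  step 10: row=11, L[11]='h', prepend. Next row=LF[11]=10
  step 11: row=10, L[10]='g', prepend. Next row=LF[10]=7
  step 12: row=7, L[7]='c', prepend. Next row=LF[7]=3
  step 13: row=3, L[3]='h', prepend. Next row=LF[3]=9
Reversed output: hcghijfbcffh$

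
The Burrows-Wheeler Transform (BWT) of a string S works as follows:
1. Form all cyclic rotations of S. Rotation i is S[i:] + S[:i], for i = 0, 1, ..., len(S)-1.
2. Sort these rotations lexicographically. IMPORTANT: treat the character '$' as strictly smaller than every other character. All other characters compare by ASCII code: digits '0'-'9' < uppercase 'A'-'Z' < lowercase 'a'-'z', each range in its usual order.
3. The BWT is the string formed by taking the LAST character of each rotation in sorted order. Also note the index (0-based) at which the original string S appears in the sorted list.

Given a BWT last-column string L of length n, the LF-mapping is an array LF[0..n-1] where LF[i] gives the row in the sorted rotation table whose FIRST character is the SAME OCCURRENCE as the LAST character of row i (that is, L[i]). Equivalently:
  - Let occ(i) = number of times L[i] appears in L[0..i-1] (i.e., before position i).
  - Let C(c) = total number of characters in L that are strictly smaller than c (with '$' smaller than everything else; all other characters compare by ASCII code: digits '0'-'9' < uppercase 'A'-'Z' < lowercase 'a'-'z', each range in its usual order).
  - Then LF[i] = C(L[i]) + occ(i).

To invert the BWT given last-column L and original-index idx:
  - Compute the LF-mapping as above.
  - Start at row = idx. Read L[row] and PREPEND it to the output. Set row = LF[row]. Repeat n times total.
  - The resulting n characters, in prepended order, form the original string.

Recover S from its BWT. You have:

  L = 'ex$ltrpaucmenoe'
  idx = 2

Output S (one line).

Answer: counterexample$

Derivation:
LF mapping: 3 14 0 6 12 11 10 1 13 2 7 4 8 9 5
Walk LF starting at row 2, prepending L[row]:
  step 1: row=2, L[2]='$', prepend. Next row=LF[2]=0
  step 2: row=0, L[0]='e', prepend. Next row=LF[0]=3
  step 3: row=3, L[3]='l', prepend. Next row=LF[3]=6
  step 4: row=6, L[6]='p', prepend. Next row=LF[6]=10
  step 5: row=10, L[10]='m', prepend. Next row=LF[10]=7
  step 6: row=7, L[7]='a', prepend. Next row=LF[7]=1
  step 7: row=1, L[1]='x', prepend. Next row=LF[1]=14
  step 8: row=14, L[14]='e', prepend. Next row=LF[14]=5
  step 9: row=5, L[5]='r', prepend. Next row=LF[5]=11
  step 10: row=11, L[11]='e', prepend. Next row=LF[11]=4
  step 11: row=4, L[4]='t', prepend. Next row=LF[4]=12
  step 12: row=12, L[12]='n', prepend. Next row=LF[12]=8
  step 13: row=8, L[8]='u', prepend. Next row=LF[8]=13
  step 14: row=13, L[13]='o', prepend. Next row=LF[13]=9
  step 15: row=9, L[9]='c', prepend. Next row=LF[9]=2
Reversed output: counterexample$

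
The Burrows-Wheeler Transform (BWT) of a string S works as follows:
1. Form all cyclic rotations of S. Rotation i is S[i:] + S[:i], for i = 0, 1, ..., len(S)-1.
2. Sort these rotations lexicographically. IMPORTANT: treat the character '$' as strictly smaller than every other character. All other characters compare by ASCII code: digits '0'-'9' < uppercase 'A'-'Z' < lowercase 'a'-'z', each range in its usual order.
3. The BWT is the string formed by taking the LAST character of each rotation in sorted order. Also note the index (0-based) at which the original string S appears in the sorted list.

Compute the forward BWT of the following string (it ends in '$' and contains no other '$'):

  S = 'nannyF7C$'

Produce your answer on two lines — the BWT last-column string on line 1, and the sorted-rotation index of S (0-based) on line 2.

Answer: CF7yn$ann
5

Derivation:
All 9 rotations (rotation i = S[i:]+S[:i]):
  rot[0] = nannyF7C$
  rot[1] = annyF7C$n
  rot[2] = nnyF7C$na
  rot[3] = nyF7C$nan
  rot[4] = yF7C$nann
  rot[5] = F7C$nanny
  rot[6] = 7C$nannyF
  rot[7] = C$nannyF7
  rot[8] = $nannyF7C
Sorted (with $ < everything):
  sorted[0] = $nannyF7C  (last char: 'C')
  sorted[1] = 7C$nannyF  (last char: 'F')
  sorted[2] = C$nannyF7  (last char: '7')
  sorted[3] = F7C$nanny  (last char: 'y')
  sorted[4] = annyF7C$n  (last char: 'n')
  sorted[5] = nannyF7C$  (last char: '$')
  sorted[6] = nnyF7C$na  (last char: 'a')
  sorted[7] = nyF7C$nan  (last char: 'n')
  sorted[8] = yF7C$nann  (last char: 'n')
Last column: CF7yn$ann
Original string S is at sorted index 5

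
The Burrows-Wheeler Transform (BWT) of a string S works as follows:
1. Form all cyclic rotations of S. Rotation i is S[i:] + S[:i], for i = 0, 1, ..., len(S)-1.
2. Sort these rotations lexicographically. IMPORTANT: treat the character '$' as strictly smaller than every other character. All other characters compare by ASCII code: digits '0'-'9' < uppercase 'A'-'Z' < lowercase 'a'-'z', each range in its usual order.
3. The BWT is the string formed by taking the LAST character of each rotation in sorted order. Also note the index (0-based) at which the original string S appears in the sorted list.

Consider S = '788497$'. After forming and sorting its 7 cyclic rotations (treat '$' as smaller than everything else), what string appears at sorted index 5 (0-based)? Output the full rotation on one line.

All 7 rotations (rotation i = S[i:]+S[:i]):
  rot[0] = 788497$
  rot[1] = 88497$7
  rot[2] = 8497$78
  rot[3] = 497$788
  rot[4] = 97$7884
  rot[5] = 7$78849
  rot[6] = $788497
Sorted (with $ < everything):
  sorted[0] = $788497
  sorted[1] = 497$788
  sorted[2] = 7$78849
  sorted[3] = 788497$
  sorted[4] = 8497$78
  sorted[5] = 88497$7
  sorted[6] = 97$7884
sorted[5] = 88497$7

Answer: 88497$7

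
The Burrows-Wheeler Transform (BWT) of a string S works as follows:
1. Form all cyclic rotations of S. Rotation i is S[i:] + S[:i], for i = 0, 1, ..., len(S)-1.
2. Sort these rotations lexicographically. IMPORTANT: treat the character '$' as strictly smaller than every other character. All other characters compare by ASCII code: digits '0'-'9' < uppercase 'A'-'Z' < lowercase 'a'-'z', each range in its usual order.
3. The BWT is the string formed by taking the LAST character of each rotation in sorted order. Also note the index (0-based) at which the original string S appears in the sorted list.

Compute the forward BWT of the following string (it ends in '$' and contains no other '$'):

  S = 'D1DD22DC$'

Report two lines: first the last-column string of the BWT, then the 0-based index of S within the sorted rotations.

Answer: CDD2D$D21
5

Derivation:
All 9 rotations (rotation i = S[i:]+S[:i]):
  rot[0] = D1DD22DC$
  rot[1] = 1DD22DC$D
  rot[2] = DD22DC$D1
  rot[3] = D22DC$D1D
  rot[4] = 22DC$D1DD
  rot[5] = 2DC$D1DD2
  rot[6] = DC$D1DD22
  rot[7] = C$D1DD22D
  rot[8] = $D1DD22DC
Sorted (with $ < everything):
  sorted[0] = $D1DD22DC  (last char: 'C')
  sorted[1] = 1DD22DC$D  (last char: 'D')
  sorted[2] = 22DC$D1DD  (last char: 'D')
  sorted[3] = 2DC$D1DD2  (last char: '2')
  sorted[4] = C$D1DD22D  (last char: 'D')
  sorted[5] = D1DD22DC$  (last char: '$')
  sorted[6] = D22DC$D1D  (last char: 'D')
  sorted[7] = DC$D1DD22  (last char: '2')
  sorted[8] = DD22DC$D1  (last char: '1')
Last column: CDD2D$D21
Original string S is at sorted index 5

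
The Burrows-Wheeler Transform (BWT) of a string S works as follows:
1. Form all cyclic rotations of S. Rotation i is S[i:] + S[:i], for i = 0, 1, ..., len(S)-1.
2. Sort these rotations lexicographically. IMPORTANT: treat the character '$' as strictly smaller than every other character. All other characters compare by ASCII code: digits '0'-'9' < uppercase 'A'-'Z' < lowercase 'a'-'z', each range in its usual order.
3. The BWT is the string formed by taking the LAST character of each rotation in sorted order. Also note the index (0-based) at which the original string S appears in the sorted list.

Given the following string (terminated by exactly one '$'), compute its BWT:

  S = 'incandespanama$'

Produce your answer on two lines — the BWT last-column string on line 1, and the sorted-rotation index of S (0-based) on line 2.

Answer: amnpcnnd$aaiase
8

Derivation:
All 15 rotations (rotation i = S[i:]+S[:i]):
  rot[0] = incandespanama$
  rot[1] = ncandespanama$i
  rot[2] = candespanama$in
  rot[3] = andespanama$inc
  rot[4] = ndespanama$inca
  rot[5] = despanama$incan
  rot[6] = espanama$incand
  rot[7] = spanama$incande
  rot[8] = panama$incandes
  rot[9] = anama$incandesp
  rot[10] = nama$incandespa
  rot[11] = ama$incandespan
  rot[12] = ma$incandespana
  rot[13] = a$incandespanam
  rot[14] = $incandespanama
Sorted (with $ < everything):
  sorted[0] = $incandespanama  (last char: 'a')
  sorted[1] = a$incandespanam  (last char: 'm')
  sorted[2] = ama$incandespan  (last char: 'n')
  sorted[3] = anama$incandesp  (last char: 'p')
  sorted[4] = andespanama$inc  (last char: 'c')
  sorted[5] = candespanama$in  (last char: 'n')
  sorted[6] = despanama$incan  (last char: 'n')
  sorted[7] = espanama$incand  (last char: 'd')
  sorted[8] = incandespanama$  (last char: '$')
  sorted[9] = ma$incandespana  (last char: 'a')
  sorted[10] = nama$incandespa  (last char: 'a')
  sorted[11] = ncandespanama$i  (last char: 'i')
  sorted[12] = ndespanama$inca  (last char: 'a')
  sorted[13] = panama$incandes  (last char: 's')
  sorted[14] = spanama$incande  (last char: 'e')
Last column: amnpcnnd$aaiase
Original string S is at sorted index 8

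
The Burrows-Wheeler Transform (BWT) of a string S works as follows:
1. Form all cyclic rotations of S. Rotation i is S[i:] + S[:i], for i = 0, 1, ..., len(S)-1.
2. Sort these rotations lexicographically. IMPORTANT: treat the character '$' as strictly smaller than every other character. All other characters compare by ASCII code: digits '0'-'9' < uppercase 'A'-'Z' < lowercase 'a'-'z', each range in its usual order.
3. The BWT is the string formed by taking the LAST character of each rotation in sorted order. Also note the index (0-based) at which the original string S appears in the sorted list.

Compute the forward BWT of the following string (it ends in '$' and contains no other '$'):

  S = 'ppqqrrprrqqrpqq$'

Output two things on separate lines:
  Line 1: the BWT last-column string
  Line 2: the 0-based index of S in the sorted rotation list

All 16 rotations (rotation i = S[i:]+S[:i]):
  rot[0] = ppqqrrprrqqrpqq$
  rot[1] = pqqrrprrqqrpqq$p
  rot[2] = qqrrprrqqrpqq$pp
  rot[3] = qrrprrqqrpqq$ppq
  rot[4] = rrprrqqrpqq$ppqq
  rot[5] = rprrqqrpqq$ppqqr
  rot[6] = prrqqrpqq$ppqqrr
  rot[7] = rrqqrpqq$ppqqrrp
  rot[8] = rqqrpqq$ppqqrrpr
  rot[9] = qqrpqq$ppqqrrprr
  rot[10] = qrpqq$ppqqrrprrq
  rot[11] = rpqq$ppqqrrprrqq
  rot[12] = pqq$ppqqrrprrqqr
  rot[13] = qq$ppqqrrprrqqrp
  rot[14] = q$ppqqrrprrqqrpq
  rot[15] = $ppqqrrprrqqrpqq
Sorted (with $ < everything):
  sorted[0] = $ppqqrrprrqqrpqq  (last char: 'q')
  sorted[1] = ppqqrrprrqqrpqq$  (last char: '$')
  sorted[2] = pqq$ppqqrrprrqqr  (last char: 'r')
  sorted[3] = pqqrrprrqqrpqq$p  (last char: 'p')
  sorted[4] = prrqqrpqq$ppqqrr  (last char: 'r')
  sorted[5] = q$ppqqrrprrqqrpq  (last char: 'q')
  sorted[6] = qq$ppqqrrprrqqrp  (last char: 'p')
  sorted[7] = qqrpqq$ppqqrrprr  (last char: 'r')
  sorted[8] = qqrrprrqqrpqq$pp  (last char: 'p')
  sorted[9] = qrpqq$ppqqrrprrq  (last char: 'q')
  sorted[10] = qrrprrqqrpqq$ppq  (last char: 'q')
  sorted[11] = rpqq$ppqqrrprrqq  (last char: 'q')
  sorted[12] = rprrqqrpqq$ppqqr  (last char: 'r')
  sorted[13] = rqqrpqq$ppqqrrpr  (last char: 'r')
  sorted[14] = rrprrqqrpqq$ppqq  (last char: 'q')
  sorted[15] = rrqqrpqq$ppqqrrp  (last char: 'p')
Last column: q$rprqprpqqqrrqp
Original string S is at sorted index 1

Answer: q$rprqprpqqqrrqp
1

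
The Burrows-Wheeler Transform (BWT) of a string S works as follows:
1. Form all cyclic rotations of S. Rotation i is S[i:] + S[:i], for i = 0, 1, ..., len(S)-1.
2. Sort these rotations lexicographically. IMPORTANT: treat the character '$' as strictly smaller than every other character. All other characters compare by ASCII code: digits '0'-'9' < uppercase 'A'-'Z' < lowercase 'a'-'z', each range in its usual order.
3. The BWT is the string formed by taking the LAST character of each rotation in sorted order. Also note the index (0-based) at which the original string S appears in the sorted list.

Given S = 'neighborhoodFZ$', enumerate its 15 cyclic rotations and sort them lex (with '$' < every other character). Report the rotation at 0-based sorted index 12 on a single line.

All 15 rotations (rotation i = S[i:]+S[:i]):
  rot[0] = neighborhoodFZ$
  rot[1] = eighborhoodFZ$n
  rot[2] = ighborhoodFZ$ne
  rot[3] = ghborhoodFZ$nei
  rot[4] = hborhoodFZ$neig
  rot[5] = borhoodFZ$neigh
  rot[6] = orhoodFZ$neighb
  rot[7] = rhoodFZ$neighbo
  rot[8] = hoodFZ$neighbor
  rot[9] = oodFZ$neighborh
  rot[10] = odFZ$neighborho
  rot[11] = dFZ$neighborhoo
  rot[12] = FZ$neighborhood
  rot[13] = Z$neighborhoodF
  rot[14] = $neighborhoodFZ
Sorted (with $ < everything):
  sorted[0] = $neighborhoodFZ
  sorted[1] = FZ$neighborhood
  sorted[2] = Z$neighborhoodF
  sorted[3] = borhoodFZ$neigh
  sorted[4] = dFZ$neighborhoo
  sorted[5] = eighborhoodFZ$n
  sorted[6] = ghborhoodFZ$nei
  sorted[7] = hborhoodFZ$neig
  sorted[8] = hoodFZ$neighbor
  sorted[9] = ighborhoodFZ$ne
  sorted[10] = neighborhoodFZ$
  sorted[11] = odFZ$neighborho
  sorted[12] = oodFZ$neighborh
  sorted[13] = orhoodFZ$neighb
  sorted[14] = rhoodFZ$neighbo
sorted[12] = oodFZ$neighborh

Answer: oodFZ$neighborh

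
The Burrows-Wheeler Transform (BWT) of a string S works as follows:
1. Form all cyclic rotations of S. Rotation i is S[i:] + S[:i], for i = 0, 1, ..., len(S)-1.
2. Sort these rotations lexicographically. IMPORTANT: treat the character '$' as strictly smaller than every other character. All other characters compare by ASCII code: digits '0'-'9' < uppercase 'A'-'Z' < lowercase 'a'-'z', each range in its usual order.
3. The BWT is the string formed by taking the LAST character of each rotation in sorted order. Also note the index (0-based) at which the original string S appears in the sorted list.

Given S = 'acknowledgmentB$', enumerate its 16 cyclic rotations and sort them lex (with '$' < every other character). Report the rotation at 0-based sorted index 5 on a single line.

Answer: edgmentB$acknowl

Derivation:
All 16 rotations (rotation i = S[i:]+S[:i]):
  rot[0] = acknowledgmentB$
  rot[1] = cknowledgmentB$a
  rot[2] = knowledgmentB$ac
  rot[3] = nowledgmentB$ack
  rot[4] = owledgmentB$ackn
  rot[5] = wledgmentB$ackno
  rot[6] = ledgmentB$acknow
  rot[7] = edgmentB$acknowl
  rot[8] = dgmentB$acknowle
  rot[9] = gmentB$acknowled
  rot[10] = mentB$acknowledg
  rot[11] = entB$acknowledgm
  rot[12] = ntB$acknowledgme
  rot[13] = tB$acknowledgmen
  rot[14] = B$acknowledgment
  rot[15] = $acknowledgmentB
Sorted (with $ < everything):
  sorted[0] = $acknowledgmentB
  sorted[1] = B$acknowledgment
  sorted[2] = acknowledgmentB$
  sorted[3] = cknowledgmentB$a
  sorted[4] = dgmentB$acknowle
  sorted[5] = edgmentB$acknowl
  sorted[6] = entB$acknowledgm
  sorted[7] = gmentB$acknowled
  sorted[8] = knowledgmentB$ac
  sorted[9] = ledgmentB$acknow
  sorted[10] = mentB$acknowledg
  sorted[11] = nowledgmentB$ack
  sorted[12] = ntB$acknowledgme
  sorted[13] = owledgmentB$ackn
  sorted[14] = tB$acknowledgmen
  sorted[15] = wledgmentB$ackno
sorted[5] = edgmentB$acknowl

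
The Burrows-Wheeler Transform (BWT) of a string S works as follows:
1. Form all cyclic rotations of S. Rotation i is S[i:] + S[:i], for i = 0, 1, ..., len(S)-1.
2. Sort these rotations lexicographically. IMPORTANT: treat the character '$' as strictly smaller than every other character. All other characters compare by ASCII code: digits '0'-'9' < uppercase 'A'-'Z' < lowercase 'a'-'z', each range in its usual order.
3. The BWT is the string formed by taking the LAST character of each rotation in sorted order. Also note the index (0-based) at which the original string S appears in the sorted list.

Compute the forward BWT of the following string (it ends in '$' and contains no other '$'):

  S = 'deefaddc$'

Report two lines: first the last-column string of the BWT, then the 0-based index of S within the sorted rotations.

All 9 rotations (rotation i = S[i:]+S[:i]):
  rot[0] = deefaddc$
  rot[1] = eefaddc$d
  rot[2] = efaddc$de
  rot[3] = faddc$dee
  rot[4] = addc$deef
  rot[5] = ddc$deefa
  rot[6] = dc$deefad
  rot[7] = c$deefadd
  rot[8] = $deefaddc
Sorted (with $ < everything):
  sorted[0] = $deefaddc  (last char: 'c')
  sorted[1] = addc$deef  (last char: 'f')
  sorted[2] = c$deefadd  (last char: 'd')
  sorted[3] = dc$deefad  (last char: 'd')
  sorted[4] = ddc$deefa  (last char: 'a')
  sorted[5] = deefaddc$  (last char: '$')
  sorted[6] = eefaddc$d  (last char: 'd')
  sorted[7] = efaddc$de  (last char: 'e')
  sorted[8] = faddc$dee  (last char: 'e')
Last column: cfdda$dee
Original string S is at sorted index 5

Answer: cfdda$dee
5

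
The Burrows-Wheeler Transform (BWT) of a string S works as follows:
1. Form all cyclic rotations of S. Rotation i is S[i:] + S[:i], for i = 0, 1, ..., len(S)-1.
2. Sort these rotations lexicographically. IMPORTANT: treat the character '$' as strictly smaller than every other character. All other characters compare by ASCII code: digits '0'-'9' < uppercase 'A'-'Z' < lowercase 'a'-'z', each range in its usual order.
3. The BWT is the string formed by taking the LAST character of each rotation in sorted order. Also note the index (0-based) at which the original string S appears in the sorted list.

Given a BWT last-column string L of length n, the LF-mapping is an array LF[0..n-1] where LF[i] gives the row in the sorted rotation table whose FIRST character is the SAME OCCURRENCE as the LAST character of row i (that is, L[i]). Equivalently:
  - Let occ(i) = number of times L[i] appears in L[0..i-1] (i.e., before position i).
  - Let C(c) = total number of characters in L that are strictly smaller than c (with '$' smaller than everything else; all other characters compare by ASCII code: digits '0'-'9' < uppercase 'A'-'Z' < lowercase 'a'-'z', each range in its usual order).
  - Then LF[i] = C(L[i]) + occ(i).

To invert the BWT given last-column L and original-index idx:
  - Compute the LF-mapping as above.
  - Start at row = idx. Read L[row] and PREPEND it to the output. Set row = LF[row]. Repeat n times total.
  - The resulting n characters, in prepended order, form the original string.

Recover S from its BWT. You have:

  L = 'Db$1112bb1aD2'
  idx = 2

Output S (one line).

LF mapping: 7 10 0 1 2 3 5 11 12 4 9 8 6
Walk LF starting at row 2, prepending L[row]:
  step 1: row=2, L[2]='$', prepend. Next row=LF[2]=0
  step 2: row=0, L[0]='D', prepend. Next row=LF[0]=7
  step 3: row=7, L[7]='b', prepend. Next row=LF[7]=11
  step 4: row=11, L[11]='D', prepend. Next row=LF[11]=8
  step 5: row=8, L[8]='b', prepend. Next row=LF[8]=12
  step 6: row=12, L[12]='2', prepend. Next row=LF[12]=6
  step 7: row=6, L[6]='2', prepend. Next row=LF[6]=5
  step 8: row=5, L[5]='1', prepend. Next row=LF[5]=3
  step 9: row=3, L[3]='1', prepend. Next row=LF[3]=1
  step 10: row=1, L[1]='b', prepend. Next row=LF[1]=10
  step 11: row=10, L[10]='a', prepend. Next row=LF[10]=9
  step 12: row=9, L[9]='1', prepend. Next row=LF[9]=4
  step 13: row=4, L[4]='1', prepend. Next row=LF[4]=2
Reversed output: 11ab1122bDbD$

Answer: 11ab1122bDbD$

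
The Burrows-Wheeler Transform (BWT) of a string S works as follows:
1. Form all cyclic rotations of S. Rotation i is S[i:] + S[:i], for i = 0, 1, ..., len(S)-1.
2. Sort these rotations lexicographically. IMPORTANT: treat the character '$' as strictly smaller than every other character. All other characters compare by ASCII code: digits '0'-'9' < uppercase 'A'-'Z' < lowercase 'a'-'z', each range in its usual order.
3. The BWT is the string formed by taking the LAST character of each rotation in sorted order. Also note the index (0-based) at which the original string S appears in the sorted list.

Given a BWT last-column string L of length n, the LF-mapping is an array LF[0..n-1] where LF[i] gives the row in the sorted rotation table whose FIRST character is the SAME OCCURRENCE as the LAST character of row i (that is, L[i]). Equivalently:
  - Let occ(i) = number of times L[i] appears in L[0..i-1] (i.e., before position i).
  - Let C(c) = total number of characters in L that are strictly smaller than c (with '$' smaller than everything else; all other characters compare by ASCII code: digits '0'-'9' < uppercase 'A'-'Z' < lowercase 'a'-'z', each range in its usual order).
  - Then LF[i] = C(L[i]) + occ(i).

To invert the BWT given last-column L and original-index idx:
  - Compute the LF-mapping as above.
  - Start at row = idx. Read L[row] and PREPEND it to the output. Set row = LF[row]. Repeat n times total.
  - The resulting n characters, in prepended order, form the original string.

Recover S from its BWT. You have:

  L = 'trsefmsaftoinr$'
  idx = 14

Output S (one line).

LF mapping: 13 9 11 2 3 6 12 1 4 14 8 5 7 10 0
Walk LF starting at row 14, prepending L[row]:
  step 1: row=14, L[14]='$', prepend. Next row=LF[14]=0
  step 2: row=0, L[0]='t', prepend. Next row=LF[0]=13
  step 3: row=13, L[13]='r', prepend. Next row=LF[13]=10
  step 4: row=10, L[10]='o', prepend. Next row=LF[10]=8
  step 5: row=8, L[8]='f', prepend. Next row=LF[8]=4
  step 6: row=4, L[4]='f', prepend. Next row=LF[4]=3
  step 7: row=3, L[3]='e', prepend. Next row=LF[3]=2
  step 8: row=2, L[2]='s', prepend. Next row=LF[2]=11
  step 9: row=11, L[11]='i', prepend. Next row=LF[11]=5
  step 10: row=5, L[5]='m', prepend. Next row=LF[5]=6
  step 11: row=6, L[6]='s', prepend. Next row=LF[6]=12
  step 12: row=12, L[12]='n', prepend. Next row=LF[12]=7
  step 13: row=7, L[7]='a', prepend. Next row=LF[7]=1
  step 14: row=1, L[1]='r', prepend. Next row=LF[1]=9
  step 15: row=9, L[9]='t', prepend. Next row=LF[9]=14
Reversed output: transmiseffort$

Answer: transmiseffort$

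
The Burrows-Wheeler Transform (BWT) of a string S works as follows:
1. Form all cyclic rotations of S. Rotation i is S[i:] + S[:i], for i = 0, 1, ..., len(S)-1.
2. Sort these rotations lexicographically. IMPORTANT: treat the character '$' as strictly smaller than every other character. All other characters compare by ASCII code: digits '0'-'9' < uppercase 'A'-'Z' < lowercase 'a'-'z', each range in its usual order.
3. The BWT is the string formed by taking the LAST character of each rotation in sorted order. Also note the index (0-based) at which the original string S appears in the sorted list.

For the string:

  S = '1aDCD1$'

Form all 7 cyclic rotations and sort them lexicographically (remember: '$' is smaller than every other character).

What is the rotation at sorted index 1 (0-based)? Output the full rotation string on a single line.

Answer: 1$1aDCD

Derivation:
All 7 rotations (rotation i = S[i:]+S[:i]):
  rot[0] = 1aDCD1$
  rot[1] = aDCD1$1
  rot[2] = DCD1$1a
  rot[3] = CD1$1aD
  rot[4] = D1$1aDC
  rot[5] = 1$1aDCD
  rot[6] = $1aDCD1
Sorted (with $ < everything):
  sorted[0] = $1aDCD1
  sorted[1] = 1$1aDCD
  sorted[2] = 1aDCD1$
  sorted[3] = CD1$1aD
  sorted[4] = D1$1aDC
  sorted[5] = DCD1$1a
  sorted[6] = aDCD1$1
sorted[1] = 1$1aDCD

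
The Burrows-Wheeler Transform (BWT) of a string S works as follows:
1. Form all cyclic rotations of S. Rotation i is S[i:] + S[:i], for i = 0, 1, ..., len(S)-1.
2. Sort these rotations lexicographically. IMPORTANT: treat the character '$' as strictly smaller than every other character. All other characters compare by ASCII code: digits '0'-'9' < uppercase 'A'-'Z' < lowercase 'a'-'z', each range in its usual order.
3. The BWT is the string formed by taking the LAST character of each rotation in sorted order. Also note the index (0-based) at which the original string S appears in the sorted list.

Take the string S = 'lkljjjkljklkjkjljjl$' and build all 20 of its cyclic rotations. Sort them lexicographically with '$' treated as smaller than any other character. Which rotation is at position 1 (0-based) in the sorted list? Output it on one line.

Answer: jjjkljklkjkjljjl$lkl

Derivation:
All 20 rotations (rotation i = S[i:]+S[:i]):
  rot[0] = lkljjjkljklkjkjljjl$
  rot[1] = kljjjkljklkjkjljjl$l
  rot[2] = ljjjkljklkjkjljjl$lk
  rot[3] = jjjkljklkjkjljjl$lkl
  rot[4] = jjkljklkjkjljjl$lklj
  rot[5] = jkljklkjkjljjl$lkljj
  rot[6] = kljklkjkjljjl$lkljjj
  rot[7] = ljklkjkjljjl$lkljjjk
  rot[8] = jklkjkjljjl$lkljjjkl
  rot[9] = klkjkjljjl$lkljjjklj
  rot[10] = lkjkjljjl$lkljjjkljk
  rot[11] = kjkjljjl$lkljjjkljkl
  rot[12] = jkjljjl$lkljjjkljklk
  rot[13] = kjljjl$lkljjjkljklkj
  rot[14] = jljjl$lkljjjkljklkjk
  rot[15] = ljjl$lkljjjkljklkjkj
  rot[16] = jjl$lkljjjkljklkjkjl
  rot[17] = jl$lkljjjkljklkjkjlj
  rot[18] = l$lkljjjkljklkjkjljj
  rot[19] = $lkljjjkljklkjkjljjl
Sorted (with $ < everything):
  sorted[0] = $lkljjjkljklkjkjljjl
  sorted[1] = jjjkljklkjkjljjl$lkl
  sorted[2] = jjkljklkjkjljjl$lklj
  sorted[3] = jjl$lkljjjkljklkjkjl
  sorted[4] = jkjljjl$lkljjjkljklk
  sorted[5] = jkljklkjkjljjl$lkljj
  sorted[6] = jklkjkjljjl$lkljjjkl
  sorted[7] = jl$lkljjjkljklkjkjlj
  sorted[8] = jljjl$lkljjjkljklkjk
  sorted[9] = kjkjljjl$lkljjjkljkl
  sorted[10] = kjljjl$lkljjjkljklkj
  sorted[11] = kljjjkljklkjkjljjl$l
  sorted[12] = kljklkjkjljjl$lkljjj
  sorted[13] = klkjkjljjl$lkljjjklj
  sorted[14] = l$lkljjjkljklkjkjljj
  sorted[15] = ljjjkljklkjkjljjl$lk
  sorted[16] = ljjl$lkljjjkljklkjkj
  sorted[17] = ljklkjkjljjl$lkljjjk
  sorted[18] = lkjkjljjl$lkljjjkljk
  sorted[19] = lkljjjkljklkjkjljjl$
sorted[1] = jjjkljklkjkjljjl$lkl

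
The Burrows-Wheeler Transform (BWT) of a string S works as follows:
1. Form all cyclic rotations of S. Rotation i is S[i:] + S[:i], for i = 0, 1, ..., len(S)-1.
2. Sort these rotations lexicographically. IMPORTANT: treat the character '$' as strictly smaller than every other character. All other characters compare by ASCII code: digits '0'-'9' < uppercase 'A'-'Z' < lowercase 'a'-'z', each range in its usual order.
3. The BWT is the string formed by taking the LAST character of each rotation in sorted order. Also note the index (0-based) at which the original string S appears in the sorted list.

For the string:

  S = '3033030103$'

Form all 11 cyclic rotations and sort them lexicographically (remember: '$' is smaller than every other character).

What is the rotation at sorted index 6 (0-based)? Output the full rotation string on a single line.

All 11 rotations (rotation i = S[i:]+S[:i]):
  rot[0] = 3033030103$
  rot[1] = 033030103$3
  rot[2] = 33030103$30
  rot[3] = 3030103$303
  rot[4] = 030103$3033
  rot[5] = 30103$30330
  rot[6] = 0103$303303
  rot[7] = 103$3033030
  rot[8] = 03$30330301
  rot[9] = 3$303303010
  rot[10] = $3033030103
Sorted (with $ < everything):
  sorted[0] = $3033030103
  sorted[1] = 0103$303303
  sorted[2] = 03$30330301
  sorted[3] = 030103$3033
  sorted[4] = 033030103$3
  sorted[5] = 103$3033030
  sorted[6] = 3$303303010
  sorted[7] = 30103$30330
  sorted[8] = 3030103$303
  sorted[9] = 3033030103$
  sorted[10] = 33030103$30
sorted[6] = 3$303303010

Answer: 3$303303010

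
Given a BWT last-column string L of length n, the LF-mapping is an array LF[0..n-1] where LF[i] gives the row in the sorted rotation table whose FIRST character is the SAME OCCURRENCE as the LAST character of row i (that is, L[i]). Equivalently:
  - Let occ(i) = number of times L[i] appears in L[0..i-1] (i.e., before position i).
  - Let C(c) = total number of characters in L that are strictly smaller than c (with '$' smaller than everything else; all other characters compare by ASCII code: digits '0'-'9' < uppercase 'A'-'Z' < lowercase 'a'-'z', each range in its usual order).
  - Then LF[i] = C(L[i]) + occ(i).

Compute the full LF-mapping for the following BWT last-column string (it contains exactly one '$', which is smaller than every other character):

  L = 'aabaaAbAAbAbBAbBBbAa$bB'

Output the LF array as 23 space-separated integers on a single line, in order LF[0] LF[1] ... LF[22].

Char counts: '$':1, 'A':6, 'B':4, 'a':5, 'b':7
C (first-col start): C('$')=0, C('A')=1, C('B')=7, C('a')=11, C('b')=16
L[0]='a': occ=0, LF[0]=C('a')+0=11+0=11
L[1]='a': occ=1, LF[1]=C('a')+1=11+1=12
L[2]='b': occ=0, LF[2]=C('b')+0=16+0=16
L[3]='a': occ=2, LF[3]=C('a')+2=11+2=13
L[4]='a': occ=3, LF[4]=C('a')+3=11+3=14
L[5]='A': occ=0, LF[5]=C('A')+0=1+0=1
L[6]='b': occ=1, LF[6]=C('b')+1=16+1=17
L[7]='A': occ=1, LF[7]=C('A')+1=1+1=2
L[8]='A': occ=2, LF[8]=C('A')+2=1+2=3
L[9]='b': occ=2, LF[9]=C('b')+2=16+2=18
L[10]='A': occ=3, LF[10]=C('A')+3=1+3=4
L[11]='b': occ=3, LF[11]=C('b')+3=16+3=19
L[12]='B': occ=0, LF[12]=C('B')+0=7+0=7
L[13]='A': occ=4, LF[13]=C('A')+4=1+4=5
L[14]='b': occ=4, LF[14]=C('b')+4=16+4=20
L[15]='B': occ=1, LF[15]=C('B')+1=7+1=8
L[16]='B': occ=2, LF[16]=C('B')+2=7+2=9
L[17]='b': occ=5, LF[17]=C('b')+5=16+5=21
L[18]='A': occ=5, LF[18]=C('A')+5=1+5=6
L[19]='a': occ=4, LF[19]=C('a')+4=11+4=15
L[20]='$': occ=0, LF[20]=C('$')+0=0+0=0
L[21]='b': occ=6, LF[21]=C('b')+6=16+6=22
L[22]='B': occ=3, LF[22]=C('B')+3=7+3=10

Answer: 11 12 16 13 14 1 17 2 3 18 4 19 7 5 20 8 9 21 6 15 0 22 10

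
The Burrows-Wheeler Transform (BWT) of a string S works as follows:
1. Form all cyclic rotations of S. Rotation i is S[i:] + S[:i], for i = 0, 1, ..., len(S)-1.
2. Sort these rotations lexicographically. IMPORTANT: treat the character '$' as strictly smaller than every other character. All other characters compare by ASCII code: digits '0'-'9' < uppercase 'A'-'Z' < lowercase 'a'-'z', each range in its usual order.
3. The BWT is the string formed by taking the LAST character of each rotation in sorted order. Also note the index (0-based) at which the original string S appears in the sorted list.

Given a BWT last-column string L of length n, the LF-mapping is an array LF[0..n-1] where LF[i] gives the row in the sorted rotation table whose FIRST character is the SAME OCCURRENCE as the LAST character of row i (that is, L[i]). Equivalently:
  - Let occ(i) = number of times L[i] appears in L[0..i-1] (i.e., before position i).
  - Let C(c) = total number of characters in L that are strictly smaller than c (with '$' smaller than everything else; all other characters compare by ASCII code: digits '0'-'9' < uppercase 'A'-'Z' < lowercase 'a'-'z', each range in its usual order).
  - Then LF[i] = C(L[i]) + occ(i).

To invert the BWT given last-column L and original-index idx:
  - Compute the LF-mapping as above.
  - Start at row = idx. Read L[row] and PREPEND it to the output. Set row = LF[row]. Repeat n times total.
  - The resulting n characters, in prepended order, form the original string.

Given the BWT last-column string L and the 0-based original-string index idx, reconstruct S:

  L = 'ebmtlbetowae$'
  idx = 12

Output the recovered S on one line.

LF mapping: 4 2 8 10 7 3 5 11 9 12 1 6 0
Walk LF starting at row 12, prepending L[row]:
  step 1: row=12, L[12]='$', prepend. Next row=LF[12]=0
  step 2: row=0, L[0]='e', prepend. Next row=LF[0]=4
  step 3: row=4, L[4]='l', prepend. Next row=LF[4]=7
  step 4: row=7, L[7]='t', prepend. Next row=LF[7]=11
  step 5: row=11, L[11]='e', prepend. Next row=LF[11]=6
  step 6: row=6, L[6]='e', prepend. Next row=LF[6]=5
  step 7: row=5, L[5]='b', prepend. Next row=LF[5]=3
  step 8: row=3, L[3]='t', prepend. Next row=LF[3]=10
  step 9: row=10, L[10]='a', prepend. Next row=LF[10]=1
  step 10: row=1, L[1]='b', prepend. Next row=LF[1]=2
  step 11: row=2, L[2]='m', prepend. Next row=LF[2]=8
  step 12: row=8, L[8]='o', prepend. Next row=LF[8]=9
  step 13: row=9, L[9]='w', prepend. Next row=LF[9]=12
Reversed output: wombatbeetle$

Answer: wombatbeetle$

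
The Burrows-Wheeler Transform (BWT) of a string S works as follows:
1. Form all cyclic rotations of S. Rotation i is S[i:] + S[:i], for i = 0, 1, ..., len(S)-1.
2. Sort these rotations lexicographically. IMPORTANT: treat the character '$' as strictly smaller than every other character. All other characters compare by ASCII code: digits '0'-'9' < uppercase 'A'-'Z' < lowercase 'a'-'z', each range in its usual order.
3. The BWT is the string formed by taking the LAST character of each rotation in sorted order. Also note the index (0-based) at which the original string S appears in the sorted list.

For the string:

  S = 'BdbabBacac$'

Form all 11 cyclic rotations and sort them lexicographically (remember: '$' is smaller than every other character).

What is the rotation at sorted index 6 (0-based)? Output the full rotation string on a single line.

All 11 rotations (rotation i = S[i:]+S[:i]):
  rot[0] = BdbabBacac$
  rot[1] = dbabBacac$B
  rot[2] = babBacac$Bd
  rot[3] = abBacac$Bdb
  rot[4] = bBacac$Bdba
  rot[5] = Bacac$Bdbab
  rot[6] = acac$BdbabB
  rot[7] = cac$BdbabBa
  rot[8] = ac$BdbabBac
  rot[9] = c$BdbabBaca
  rot[10] = $BdbabBacac
Sorted (with $ < everything):
  sorted[0] = $BdbabBacac
  sorted[1] = Bacac$Bdbab
  sorted[2] = BdbabBacac$
  sorted[3] = abBacac$Bdb
  sorted[4] = ac$BdbabBac
  sorted[5] = acac$BdbabB
  sorted[6] = bBacac$Bdba
  sorted[7] = babBacac$Bd
  sorted[8] = c$BdbabBaca
  sorted[9] = cac$BdbabBa
  sorted[10] = dbabBacac$B
sorted[6] = bBacac$Bdba

Answer: bBacac$Bdba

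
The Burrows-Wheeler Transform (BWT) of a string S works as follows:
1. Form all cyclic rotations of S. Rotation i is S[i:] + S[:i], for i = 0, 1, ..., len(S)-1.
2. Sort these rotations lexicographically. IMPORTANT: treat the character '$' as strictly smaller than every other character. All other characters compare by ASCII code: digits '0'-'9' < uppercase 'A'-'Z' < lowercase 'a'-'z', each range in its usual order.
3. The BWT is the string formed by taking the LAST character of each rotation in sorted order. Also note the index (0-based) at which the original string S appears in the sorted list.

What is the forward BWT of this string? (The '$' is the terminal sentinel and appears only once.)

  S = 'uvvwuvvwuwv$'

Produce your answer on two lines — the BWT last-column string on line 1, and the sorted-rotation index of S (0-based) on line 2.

All 12 rotations (rotation i = S[i:]+S[:i]):
  rot[0] = uvvwuvvwuwv$
  rot[1] = vvwuvvwuwv$u
  rot[2] = vwuvvwuwv$uv
  rot[3] = wuvvwuwv$uvv
  rot[4] = uvvwuwv$uvvw
  rot[5] = vvwuwv$uvvwu
  rot[6] = vwuwv$uvvwuv
  rot[7] = wuwv$uvvwuvv
  rot[8] = uwv$uvvwuvvw
  rot[9] = wv$uvvwuvvwu
  rot[10] = v$uvvwuvvwuw
  rot[11] = $uvvwuvvwuwv
Sorted (with $ < everything):
  sorted[0] = $uvvwuvvwuwv  (last char: 'v')
  sorted[1] = uvvwuvvwuwv$  (last char: '$')
  sorted[2] = uvvwuwv$uvvw  (last char: 'w')
  sorted[3] = uwv$uvvwuvvw  (last char: 'w')
  sorted[4] = v$uvvwuvvwuw  (last char: 'w')
  sorted[5] = vvwuvvwuwv$u  (last char: 'u')
  sorted[6] = vvwuwv$uvvwu  (last char: 'u')
  sorted[7] = vwuvvwuwv$uv  (last char: 'v')
  sorted[8] = vwuwv$uvvwuv  (last char: 'v')
  sorted[9] = wuvvwuwv$uvv  (last char: 'v')
  sorted[10] = wuwv$uvvwuvv  (last char: 'v')
  sorted[11] = wv$uvvwuvvwu  (last char: 'u')
Last column: v$wwwuuvvvvu
Original string S is at sorted index 1

Answer: v$wwwuuvvvvu
1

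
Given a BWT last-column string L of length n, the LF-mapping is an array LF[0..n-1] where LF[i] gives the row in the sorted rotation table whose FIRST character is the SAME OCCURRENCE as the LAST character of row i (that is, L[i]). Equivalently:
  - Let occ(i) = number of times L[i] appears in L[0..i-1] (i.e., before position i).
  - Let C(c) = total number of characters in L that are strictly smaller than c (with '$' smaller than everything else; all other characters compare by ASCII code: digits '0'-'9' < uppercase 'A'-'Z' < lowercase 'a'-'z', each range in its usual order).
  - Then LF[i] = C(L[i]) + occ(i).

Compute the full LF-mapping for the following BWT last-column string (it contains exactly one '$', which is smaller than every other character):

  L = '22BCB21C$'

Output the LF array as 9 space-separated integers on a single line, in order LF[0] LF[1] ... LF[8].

Char counts: '$':1, '1':1, '2':3, 'B':2, 'C':2
C (first-col start): C('$')=0, C('1')=1, C('2')=2, C('B')=5, C('C')=7
L[0]='2': occ=0, LF[0]=C('2')+0=2+0=2
L[1]='2': occ=1, LF[1]=C('2')+1=2+1=3
L[2]='B': occ=0, LF[2]=C('B')+0=5+0=5
L[3]='C': occ=0, LF[3]=C('C')+0=7+0=7
L[4]='B': occ=1, LF[4]=C('B')+1=5+1=6
L[5]='2': occ=2, LF[5]=C('2')+2=2+2=4
L[6]='1': occ=0, LF[6]=C('1')+0=1+0=1
L[7]='C': occ=1, LF[7]=C('C')+1=7+1=8
L[8]='$': occ=0, LF[8]=C('$')+0=0+0=0

Answer: 2 3 5 7 6 4 1 8 0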